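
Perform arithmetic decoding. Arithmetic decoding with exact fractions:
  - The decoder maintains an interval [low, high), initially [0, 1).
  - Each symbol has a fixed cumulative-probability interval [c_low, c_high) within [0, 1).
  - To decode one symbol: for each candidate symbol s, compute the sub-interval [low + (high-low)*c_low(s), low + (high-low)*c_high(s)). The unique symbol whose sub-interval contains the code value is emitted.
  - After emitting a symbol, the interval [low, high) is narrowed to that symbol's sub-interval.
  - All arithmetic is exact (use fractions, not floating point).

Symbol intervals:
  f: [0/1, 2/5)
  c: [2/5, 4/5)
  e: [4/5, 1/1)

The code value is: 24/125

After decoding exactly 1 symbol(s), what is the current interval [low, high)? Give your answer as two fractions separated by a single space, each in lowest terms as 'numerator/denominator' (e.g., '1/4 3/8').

Step 1: interval [0/1, 1/1), width = 1/1 - 0/1 = 1/1
  'f': [0/1 + 1/1*0/1, 0/1 + 1/1*2/5) = [0/1, 2/5) <- contains code 24/125
  'c': [0/1 + 1/1*2/5, 0/1 + 1/1*4/5) = [2/5, 4/5)
  'e': [0/1 + 1/1*4/5, 0/1 + 1/1*1/1) = [4/5, 1/1)
  emit 'f', narrow to [0/1, 2/5)

Answer: 0/1 2/5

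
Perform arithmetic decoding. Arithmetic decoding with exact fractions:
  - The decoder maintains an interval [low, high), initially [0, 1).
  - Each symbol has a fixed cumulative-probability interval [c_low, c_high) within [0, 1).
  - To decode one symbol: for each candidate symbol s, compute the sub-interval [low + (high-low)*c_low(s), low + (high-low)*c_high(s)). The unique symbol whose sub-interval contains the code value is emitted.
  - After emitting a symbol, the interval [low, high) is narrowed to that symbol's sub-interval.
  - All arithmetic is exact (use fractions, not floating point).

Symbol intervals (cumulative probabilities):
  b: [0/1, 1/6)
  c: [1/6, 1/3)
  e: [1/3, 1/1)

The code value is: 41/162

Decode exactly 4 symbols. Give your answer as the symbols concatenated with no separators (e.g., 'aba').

Answer: cece

Derivation:
Step 1: interval [0/1, 1/1), width = 1/1 - 0/1 = 1/1
  'b': [0/1 + 1/1*0/1, 0/1 + 1/1*1/6) = [0/1, 1/6)
  'c': [0/1 + 1/1*1/6, 0/1 + 1/1*1/3) = [1/6, 1/3) <- contains code 41/162
  'e': [0/1 + 1/1*1/3, 0/1 + 1/1*1/1) = [1/3, 1/1)
  emit 'c', narrow to [1/6, 1/3)
Step 2: interval [1/6, 1/3), width = 1/3 - 1/6 = 1/6
  'b': [1/6 + 1/6*0/1, 1/6 + 1/6*1/6) = [1/6, 7/36)
  'c': [1/6 + 1/6*1/6, 1/6 + 1/6*1/3) = [7/36, 2/9)
  'e': [1/6 + 1/6*1/3, 1/6 + 1/6*1/1) = [2/9, 1/3) <- contains code 41/162
  emit 'e', narrow to [2/9, 1/3)
Step 3: interval [2/9, 1/3), width = 1/3 - 2/9 = 1/9
  'b': [2/9 + 1/9*0/1, 2/9 + 1/9*1/6) = [2/9, 13/54)
  'c': [2/9 + 1/9*1/6, 2/9 + 1/9*1/3) = [13/54, 7/27) <- contains code 41/162
  'e': [2/9 + 1/9*1/3, 2/9 + 1/9*1/1) = [7/27, 1/3)
  emit 'c', narrow to [13/54, 7/27)
Step 4: interval [13/54, 7/27), width = 7/27 - 13/54 = 1/54
  'b': [13/54 + 1/54*0/1, 13/54 + 1/54*1/6) = [13/54, 79/324)
  'c': [13/54 + 1/54*1/6, 13/54 + 1/54*1/3) = [79/324, 20/81)
  'e': [13/54 + 1/54*1/3, 13/54 + 1/54*1/1) = [20/81, 7/27) <- contains code 41/162
  emit 'e', narrow to [20/81, 7/27)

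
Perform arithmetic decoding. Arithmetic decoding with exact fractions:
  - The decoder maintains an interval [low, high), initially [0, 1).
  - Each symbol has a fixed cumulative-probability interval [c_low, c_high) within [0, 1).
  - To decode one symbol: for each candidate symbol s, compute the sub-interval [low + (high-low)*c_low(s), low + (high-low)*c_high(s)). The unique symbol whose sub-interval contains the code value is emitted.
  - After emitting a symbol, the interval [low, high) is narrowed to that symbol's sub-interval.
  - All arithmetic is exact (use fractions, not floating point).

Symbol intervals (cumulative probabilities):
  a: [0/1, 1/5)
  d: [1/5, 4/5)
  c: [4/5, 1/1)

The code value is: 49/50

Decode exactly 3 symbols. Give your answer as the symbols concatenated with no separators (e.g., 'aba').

Step 1: interval [0/1, 1/1), width = 1/1 - 0/1 = 1/1
  'a': [0/1 + 1/1*0/1, 0/1 + 1/1*1/5) = [0/1, 1/5)
  'd': [0/1 + 1/1*1/5, 0/1 + 1/1*4/5) = [1/5, 4/5)
  'c': [0/1 + 1/1*4/5, 0/1 + 1/1*1/1) = [4/5, 1/1) <- contains code 49/50
  emit 'c', narrow to [4/5, 1/1)
Step 2: interval [4/5, 1/1), width = 1/1 - 4/5 = 1/5
  'a': [4/5 + 1/5*0/1, 4/5 + 1/5*1/5) = [4/5, 21/25)
  'd': [4/5 + 1/5*1/5, 4/5 + 1/5*4/5) = [21/25, 24/25)
  'c': [4/5 + 1/5*4/5, 4/5 + 1/5*1/1) = [24/25, 1/1) <- contains code 49/50
  emit 'c', narrow to [24/25, 1/1)
Step 3: interval [24/25, 1/1), width = 1/1 - 24/25 = 1/25
  'a': [24/25 + 1/25*0/1, 24/25 + 1/25*1/5) = [24/25, 121/125)
  'd': [24/25 + 1/25*1/5, 24/25 + 1/25*4/5) = [121/125, 124/125) <- contains code 49/50
  'c': [24/25 + 1/25*4/5, 24/25 + 1/25*1/1) = [124/125, 1/1)
  emit 'd', narrow to [121/125, 124/125)

Answer: ccd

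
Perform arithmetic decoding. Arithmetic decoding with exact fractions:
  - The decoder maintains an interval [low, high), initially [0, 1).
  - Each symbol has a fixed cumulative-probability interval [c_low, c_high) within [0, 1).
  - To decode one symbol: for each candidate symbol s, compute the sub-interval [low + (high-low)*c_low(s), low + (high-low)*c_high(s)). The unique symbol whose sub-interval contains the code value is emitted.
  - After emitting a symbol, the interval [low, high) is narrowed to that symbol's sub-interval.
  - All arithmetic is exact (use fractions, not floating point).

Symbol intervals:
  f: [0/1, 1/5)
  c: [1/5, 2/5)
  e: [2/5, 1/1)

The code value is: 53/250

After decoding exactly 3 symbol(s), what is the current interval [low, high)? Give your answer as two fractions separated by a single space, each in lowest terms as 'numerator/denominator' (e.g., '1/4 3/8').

Step 1: interval [0/1, 1/1), width = 1/1 - 0/1 = 1/1
  'f': [0/1 + 1/1*0/1, 0/1 + 1/1*1/5) = [0/1, 1/5)
  'c': [0/1 + 1/1*1/5, 0/1 + 1/1*2/5) = [1/5, 2/5) <- contains code 53/250
  'e': [0/1 + 1/1*2/5, 0/1 + 1/1*1/1) = [2/5, 1/1)
  emit 'c', narrow to [1/5, 2/5)
Step 2: interval [1/5, 2/5), width = 2/5 - 1/5 = 1/5
  'f': [1/5 + 1/5*0/1, 1/5 + 1/5*1/5) = [1/5, 6/25) <- contains code 53/250
  'c': [1/5 + 1/5*1/5, 1/5 + 1/5*2/5) = [6/25, 7/25)
  'e': [1/5 + 1/5*2/5, 1/5 + 1/5*1/1) = [7/25, 2/5)
  emit 'f', narrow to [1/5, 6/25)
Step 3: interval [1/5, 6/25), width = 6/25 - 1/5 = 1/25
  'f': [1/5 + 1/25*0/1, 1/5 + 1/25*1/5) = [1/5, 26/125)
  'c': [1/5 + 1/25*1/5, 1/5 + 1/25*2/5) = [26/125, 27/125) <- contains code 53/250
  'e': [1/5 + 1/25*2/5, 1/5 + 1/25*1/1) = [27/125, 6/25)
  emit 'c', narrow to [26/125, 27/125)

Answer: 26/125 27/125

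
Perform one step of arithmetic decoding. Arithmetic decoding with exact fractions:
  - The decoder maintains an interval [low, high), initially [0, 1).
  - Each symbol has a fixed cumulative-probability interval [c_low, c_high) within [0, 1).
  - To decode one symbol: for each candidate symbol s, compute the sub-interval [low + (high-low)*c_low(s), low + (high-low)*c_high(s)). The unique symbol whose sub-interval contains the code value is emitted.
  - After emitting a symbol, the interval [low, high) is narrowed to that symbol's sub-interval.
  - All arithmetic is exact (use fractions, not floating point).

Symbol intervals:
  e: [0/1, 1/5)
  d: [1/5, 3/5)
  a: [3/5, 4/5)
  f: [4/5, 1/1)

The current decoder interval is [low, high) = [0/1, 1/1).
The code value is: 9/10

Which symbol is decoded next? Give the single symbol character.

Interval width = high − low = 1/1 − 0/1 = 1/1
Scaled code = (code − low) / width = (9/10 − 0/1) / 1/1 = 9/10
  e: [0/1, 1/5) 
  d: [1/5, 3/5) 
  a: [3/5, 4/5) 
  f: [4/5, 1/1) ← scaled code falls here ✓

Answer: f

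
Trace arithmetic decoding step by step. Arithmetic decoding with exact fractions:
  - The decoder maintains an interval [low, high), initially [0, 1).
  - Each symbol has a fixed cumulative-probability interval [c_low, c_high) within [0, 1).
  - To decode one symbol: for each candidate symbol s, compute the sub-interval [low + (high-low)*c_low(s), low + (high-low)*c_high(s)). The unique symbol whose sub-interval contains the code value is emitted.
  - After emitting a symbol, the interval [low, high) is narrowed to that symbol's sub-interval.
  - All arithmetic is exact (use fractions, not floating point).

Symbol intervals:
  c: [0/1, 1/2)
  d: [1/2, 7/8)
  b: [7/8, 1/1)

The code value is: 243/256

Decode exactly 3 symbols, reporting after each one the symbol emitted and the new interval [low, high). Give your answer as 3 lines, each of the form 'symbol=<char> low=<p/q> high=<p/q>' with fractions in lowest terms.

Answer: symbol=b low=7/8 high=1/1
symbol=d low=15/16 high=63/64
symbol=c low=15/16 high=123/128

Derivation:
Step 1: interval [0/1, 1/1), width = 1/1 - 0/1 = 1/1
  'c': [0/1 + 1/1*0/1, 0/1 + 1/1*1/2) = [0/1, 1/2)
  'd': [0/1 + 1/1*1/2, 0/1 + 1/1*7/8) = [1/2, 7/8)
  'b': [0/1 + 1/1*7/8, 0/1 + 1/1*1/1) = [7/8, 1/1) <- contains code 243/256
  emit 'b', narrow to [7/8, 1/1)
Step 2: interval [7/8, 1/1), width = 1/1 - 7/8 = 1/8
  'c': [7/8 + 1/8*0/1, 7/8 + 1/8*1/2) = [7/8, 15/16)
  'd': [7/8 + 1/8*1/2, 7/8 + 1/8*7/8) = [15/16, 63/64) <- contains code 243/256
  'b': [7/8 + 1/8*7/8, 7/8 + 1/8*1/1) = [63/64, 1/1)
  emit 'd', narrow to [15/16, 63/64)
Step 3: interval [15/16, 63/64), width = 63/64 - 15/16 = 3/64
  'c': [15/16 + 3/64*0/1, 15/16 + 3/64*1/2) = [15/16, 123/128) <- contains code 243/256
  'd': [15/16 + 3/64*1/2, 15/16 + 3/64*7/8) = [123/128, 501/512)
  'b': [15/16 + 3/64*7/8, 15/16 + 3/64*1/1) = [501/512, 63/64)
  emit 'c', narrow to [15/16, 123/128)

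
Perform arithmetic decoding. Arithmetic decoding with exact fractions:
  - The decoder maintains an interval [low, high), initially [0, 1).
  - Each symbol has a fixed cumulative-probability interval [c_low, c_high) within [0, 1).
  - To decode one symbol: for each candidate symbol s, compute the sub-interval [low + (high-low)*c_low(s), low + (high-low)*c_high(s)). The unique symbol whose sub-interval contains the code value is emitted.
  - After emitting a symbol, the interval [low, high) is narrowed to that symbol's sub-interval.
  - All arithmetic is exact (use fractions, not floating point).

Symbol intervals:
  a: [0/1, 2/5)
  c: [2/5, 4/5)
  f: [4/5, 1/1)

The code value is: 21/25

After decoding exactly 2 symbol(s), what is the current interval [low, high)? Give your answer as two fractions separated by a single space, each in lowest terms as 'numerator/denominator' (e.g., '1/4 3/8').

Answer: 4/5 22/25

Derivation:
Step 1: interval [0/1, 1/1), width = 1/1 - 0/1 = 1/1
  'a': [0/1 + 1/1*0/1, 0/1 + 1/1*2/5) = [0/1, 2/5)
  'c': [0/1 + 1/1*2/5, 0/1 + 1/1*4/5) = [2/5, 4/5)
  'f': [0/1 + 1/1*4/5, 0/1 + 1/1*1/1) = [4/5, 1/1) <- contains code 21/25
  emit 'f', narrow to [4/5, 1/1)
Step 2: interval [4/5, 1/1), width = 1/1 - 4/5 = 1/5
  'a': [4/5 + 1/5*0/1, 4/5 + 1/5*2/5) = [4/5, 22/25) <- contains code 21/25
  'c': [4/5 + 1/5*2/5, 4/5 + 1/5*4/5) = [22/25, 24/25)
  'f': [4/5 + 1/5*4/5, 4/5 + 1/5*1/1) = [24/25, 1/1)
  emit 'a', narrow to [4/5, 22/25)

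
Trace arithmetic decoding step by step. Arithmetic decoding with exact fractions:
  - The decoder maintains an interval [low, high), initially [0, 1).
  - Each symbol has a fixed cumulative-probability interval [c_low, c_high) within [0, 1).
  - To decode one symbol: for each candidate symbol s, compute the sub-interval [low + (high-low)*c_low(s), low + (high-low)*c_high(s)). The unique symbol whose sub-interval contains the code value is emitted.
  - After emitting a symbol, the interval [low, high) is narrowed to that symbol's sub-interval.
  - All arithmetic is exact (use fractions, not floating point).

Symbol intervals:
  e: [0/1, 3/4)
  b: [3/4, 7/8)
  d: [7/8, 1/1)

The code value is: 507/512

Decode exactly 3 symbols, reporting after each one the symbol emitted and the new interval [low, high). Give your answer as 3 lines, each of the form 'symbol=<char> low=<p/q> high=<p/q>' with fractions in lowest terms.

Step 1: interval [0/1, 1/1), width = 1/1 - 0/1 = 1/1
  'e': [0/1 + 1/1*0/1, 0/1 + 1/1*3/4) = [0/1, 3/4)
  'b': [0/1 + 1/1*3/4, 0/1 + 1/1*7/8) = [3/4, 7/8)
  'd': [0/1 + 1/1*7/8, 0/1 + 1/1*1/1) = [7/8, 1/1) <- contains code 507/512
  emit 'd', narrow to [7/8, 1/1)
Step 2: interval [7/8, 1/1), width = 1/1 - 7/8 = 1/8
  'e': [7/8 + 1/8*0/1, 7/8 + 1/8*3/4) = [7/8, 31/32)
  'b': [7/8 + 1/8*3/4, 7/8 + 1/8*7/8) = [31/32, 63/64)
  'd': [7/8 + 1/8*7/8, 7/8 + 1/8*1/1) = [63/64, 1/1) <- contains code 507/512
  emit 'd', narrow to [63/64, 1/1)
Step 3: interval [63/64, 1/1), width = 1/1 - 63/64 = 1/64
  'e': [63/64 + 1/64*0/1, 63/64 + 1/64*3/4) = [63/64, 255/256) <- contains code 507/512
  'b': [63/64 + 1/64*3/4, 63/64 + 1/64*7/8) = [255/256, 511/512)
  'd': [63/64 + 1/64*7/8, 63/64 + 1/64*1/1) = [511/512, 1/1)
  emit 'e', narrow to [63/64, 255/256)

Answer: symbol=d low=7/8 high=1/1
symbol=d low=63/64 high=1/1
symbol=e low=63/64 high=255/256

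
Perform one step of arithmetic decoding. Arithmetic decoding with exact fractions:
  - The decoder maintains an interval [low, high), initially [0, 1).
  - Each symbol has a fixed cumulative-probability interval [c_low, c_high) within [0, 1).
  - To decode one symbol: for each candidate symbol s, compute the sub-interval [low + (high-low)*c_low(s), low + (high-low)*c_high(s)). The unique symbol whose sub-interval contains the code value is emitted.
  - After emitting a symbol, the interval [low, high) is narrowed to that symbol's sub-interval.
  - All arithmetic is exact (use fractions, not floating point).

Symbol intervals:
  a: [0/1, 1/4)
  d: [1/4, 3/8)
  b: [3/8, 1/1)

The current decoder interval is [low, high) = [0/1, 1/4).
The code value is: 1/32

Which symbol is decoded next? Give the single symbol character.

Answer: a

Derivation:
Interval width = high − low = 1/4 − 0/1 = 1/4
Scaled code = (code − low) / width = (1/32 − 0/1) / 1/4 = 1/8
  a: [0/1, 1/4) ← scaled code falls here ✓
  d: [1/4, 3/8) 
  b: [3/8, 1/1) 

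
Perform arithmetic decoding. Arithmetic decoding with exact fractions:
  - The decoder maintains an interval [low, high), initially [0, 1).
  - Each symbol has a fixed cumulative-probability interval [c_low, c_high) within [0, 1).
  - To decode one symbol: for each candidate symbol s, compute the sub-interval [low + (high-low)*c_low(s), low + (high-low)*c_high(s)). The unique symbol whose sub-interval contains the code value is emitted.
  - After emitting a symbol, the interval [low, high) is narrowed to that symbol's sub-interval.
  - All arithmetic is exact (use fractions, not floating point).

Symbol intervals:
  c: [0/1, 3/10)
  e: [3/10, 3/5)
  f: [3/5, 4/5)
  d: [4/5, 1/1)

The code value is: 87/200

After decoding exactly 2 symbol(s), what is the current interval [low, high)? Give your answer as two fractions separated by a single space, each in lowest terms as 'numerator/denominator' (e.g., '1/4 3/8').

Step 1: interval [0/1, 1/1), width = 1/1 - 0/1 = 1/1
  'c': [0/1 + 1/1*0/1, 0/1 + 1/1*3/10) = [0/1, 3/10)
  'e': [0/1 + 1/1*3/10, 0/1 + 1/1*3/5) = [3/10, 3/5) <- contains code 87/200
  'f': [0/1 + 1/1*3/5, 0/1 + 1/1*4/5) = [3/5, 4/5)
  'd': [0/1 + 1/1*4/5, 0/1 + 1/1*1/1) = [4/5, 1/1)
  emit 'e', narrow to [3/10, 3/5)
Step 2: interval [3/10, 3/5), width = 3/5 - 3/10 = 3/10
  'c': [3/10 + 3/10*0/1, 3/10 + 3/10*3/10) = [3/10, 39/100)
  'e': [3/10 + 3/10*3/10, 3/10 + 3/10*3/5) = [39/100, 12/25) <- contains code 87/200
  'f': [3/10 + 3/10*3/5, 3/10 + 3/10*4/5) = [12/25, 27/50)
  'd': [3/10 + 3/10*4/5, 3/10 + 3/10*1/1) = [27/50, 3/5)
  emit 'e', narrow to [39/100, 12/25)

Answer: 39/100 12/25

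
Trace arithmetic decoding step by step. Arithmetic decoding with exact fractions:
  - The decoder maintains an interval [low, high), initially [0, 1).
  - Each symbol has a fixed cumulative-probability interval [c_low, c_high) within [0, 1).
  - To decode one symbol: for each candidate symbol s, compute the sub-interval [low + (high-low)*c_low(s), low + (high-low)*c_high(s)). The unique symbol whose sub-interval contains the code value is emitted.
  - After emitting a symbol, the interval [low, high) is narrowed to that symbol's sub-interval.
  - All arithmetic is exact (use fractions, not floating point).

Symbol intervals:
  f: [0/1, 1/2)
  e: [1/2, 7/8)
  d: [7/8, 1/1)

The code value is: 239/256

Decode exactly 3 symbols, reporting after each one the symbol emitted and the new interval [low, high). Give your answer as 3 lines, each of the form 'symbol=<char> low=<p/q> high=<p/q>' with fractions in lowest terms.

Answer: symbol=d low=7/8 high=1/1
symbol=f low=7/8 high=15/16
symbol=d low=119/128 high=15/16

Derivation:
Step 1: interval [0/1, 1/1), width = 1/1 - 0/1 = 1/1
  'f': [0/1 + 1/1*0/1, 0/1 + 1/1*1/2) = [0/1, 1/2)
  'e': [0/1 + 1/1*1/2, 0/1 + 1/1*7/8) = [1/2, 7/8)
  'd': [0/1 + 1/1*7/8, 0/1 + 1/1*1/1) = [7/8, 1/1) <- contains code 239/256
  emit 'd', narrow to [7/8, 1/1)
Step 2: interval [7/8, 1/1), width = 1/1 - 7/8 = 1/8
  'f': [7/8 + 1/8*0/1, 7/8 + 1/8*1/2) = [7/8, 15/16) <- contains code 239/256
  'e': [7/8 + 1/8*1/2, 7/8 + 1/8*7/8) = [15/16, 63/64)
  'd': [7/8 + 1/8*7/8, 7/8 + 1/8*1/1) = [63/64, 1/1)
  emit 'f', narrow to [7/8, 15/16)
Step 3: interval [7/8, 15/16), width = 15/16 - 7/8 = 1/16
  'f': [7/8 + 1/16*0/1, 7/8 + 1/16*1/2) = [7/8, 29/32)
  'e': [7/8 + 1/16*1/2, 7/8 + 1/16*7/8) = [29/32, 119/128)
  'd': [7/8 + 1/16*7/8, 7/8 + 1/16*1/1) = [119/128, 15/16) <- contains code 239/256
  emit 'd', narrow to [119/128, 15/16)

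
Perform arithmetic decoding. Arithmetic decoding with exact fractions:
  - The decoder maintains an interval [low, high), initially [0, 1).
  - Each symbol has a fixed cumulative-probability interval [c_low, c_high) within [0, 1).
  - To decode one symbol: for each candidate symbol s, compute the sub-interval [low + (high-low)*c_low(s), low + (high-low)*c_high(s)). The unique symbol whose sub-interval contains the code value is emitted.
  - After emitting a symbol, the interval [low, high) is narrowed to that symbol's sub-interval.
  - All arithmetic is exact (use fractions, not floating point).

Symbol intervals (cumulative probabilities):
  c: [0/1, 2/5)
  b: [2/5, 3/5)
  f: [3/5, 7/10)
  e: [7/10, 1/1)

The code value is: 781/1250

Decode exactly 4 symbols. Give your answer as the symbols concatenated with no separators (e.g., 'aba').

Step 1: interval [0/1, 1/1), width = 1/1 - 0/1 = 1/1
  'c': [0/1 + 1/1*0/1, 0/1 + 1/1*2/5) = [0/1, 2/5)
  'b': [0/1 + 1/1*2/5, 0/1 + 1/1*3/5) = [2/5, 3/5)
  'f': [0/1 + 1/1*3/5, 0/1 + 1/1*7/10) = [3/5, 7/10) <- contains code 781/1250
  'e': [0/1 + 1/1*7/10, 0/1 + 1/1*1/1) = [7/10, 1/1)
  emit 'f', narrow to [3/5, 7/10)
Step 2: interval [3/5, 7/10), width = 7/10 - 3/5 = 1/10
  'c': [3/5 + 1/10*0/1, 3/5 + 1/10*2/5) = [3/5, 16/25) <- contains code 781/1250
  'b': [3/5 + 1/10*2/5, 3/5 + 1/10*3/5) = [16/25, 33/50)
  'f': [3/5 + 1/10*3/5, 3/5 + 1/10*7/10) = [33/50, 67/100)
  'e': [3/5 + 1/10*7/10, 3/5 + 1/10*1/1) = [67/100, 7/10)
  emit 'c', narrow to [3/5, 16/25)
Step 3: interval [3/5, 16/25), width = 16/25 - 3/5 = 1/25
  'c': [3/5 + 1/25*0/1, 3/5 + 1/25*2/5) = [3/5, 77/125)
  'b': [3/5 + 1/25*2/5, 3/5 + 1/25*3/5) = [77/125, 78/125)
  'f': [3/5 + 1/25*3/5, 3/5 + 1/25*7/10) = [78/125, 157/250) <- contains code 781/1250
  'e': [3/5 + 1/25*7/10, 3/5 + 1/25*1/1) = [157/250, 16/25)
  emit 'f', narrow to [78/125, 157/250)
Step 4: interval [78/125, 157/250), width = 157/250 - 78/125 = 1/250
  'c': [78/125 + 1/250*0/1, 78/125 + 1/250*2/5) = [78/125, 391/625) <- contains code 781/1250
  'b': [78/125 + 1/250*2/5, 78/125 + 1/250*3/5) = [391/625, 783/1250)
  'f': [78/125 + 1/250*3/5, 78/125 + 1/250*7/10) = [783/1250, 1567/2500)
  'e': [78/125 + 1/250*7/10, 78/125 + 1/250*1/1) = [1567/2500, 157/250)
  emit 'c', narrow to [78/125, 391/625)

Answer: fcfc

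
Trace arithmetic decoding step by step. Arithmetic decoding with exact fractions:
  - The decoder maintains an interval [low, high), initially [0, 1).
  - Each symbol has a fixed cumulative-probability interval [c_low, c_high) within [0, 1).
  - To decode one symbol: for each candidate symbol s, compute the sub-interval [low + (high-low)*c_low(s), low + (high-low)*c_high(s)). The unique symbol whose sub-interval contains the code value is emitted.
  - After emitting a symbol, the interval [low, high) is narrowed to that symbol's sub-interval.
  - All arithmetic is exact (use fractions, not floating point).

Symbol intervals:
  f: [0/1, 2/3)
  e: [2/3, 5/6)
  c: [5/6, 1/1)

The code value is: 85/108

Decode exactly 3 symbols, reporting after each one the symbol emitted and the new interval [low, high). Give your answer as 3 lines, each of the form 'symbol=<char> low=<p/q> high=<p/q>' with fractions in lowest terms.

Answer: symbol=e low=2/3 high=5/6
symbol=e low=7/9 high=29/36
symbol=f low=7/9 high=43/54

Derivation:
Step 1: interval [0/1, 1/1), width = 1/1 - 0/1 = 1/1
  'f': [0/1 + 1/1*0/1, 0/1 + 1/1*2/3) = [0/1, 2/3)
  'e': [0/1 + 1/1*2/3, 0/1 + 1/1*5/6) = [2/3, 5/6) <- contains code 85/108
  'c': [0/1 + 1/1*5/6, 0/1 + 1/1*1/1) = [5/6, 1/1)
  emit 'e', narrow to [2/3, 5/6)
Step 2: interval [2/3, 5/6), width = 5/6 - 2/3 = 1/6
  'f': [2/3 + 1/6*0/1, 2/3 + 1/6*2/3) = [2/3, 7/9)
  'e': [2/3 + 1/6*2/3, 2/3 + 1/6*5/6) = [7/9, 29/36) <- contains code 85/108
  'c': [2/3 + 1/6*5/6, 2/3 + 1/6*1/1) = [29/36, 5/6)
  emit 'e', narrow to [7/9, 29/36)
Step 3: interval [7/9, 29/36), width = 29/36 - 7/9 = 1/36
  'f': [7/9 + 1/36*0/1, 7/9 + 1/36*2/3) = [7/9, 43/54) <- contains code 85/108
  'e': [7/9 + 1/36*2/3, 7/9 + 1/36*5/6) = [43/54, 173/216)
  'c': [7/9 + 1/36*5/6, 7/9 + 1/36*1/1) = [173/216, 29/36)
  emit 'f', narrow to [7/9, 43/54)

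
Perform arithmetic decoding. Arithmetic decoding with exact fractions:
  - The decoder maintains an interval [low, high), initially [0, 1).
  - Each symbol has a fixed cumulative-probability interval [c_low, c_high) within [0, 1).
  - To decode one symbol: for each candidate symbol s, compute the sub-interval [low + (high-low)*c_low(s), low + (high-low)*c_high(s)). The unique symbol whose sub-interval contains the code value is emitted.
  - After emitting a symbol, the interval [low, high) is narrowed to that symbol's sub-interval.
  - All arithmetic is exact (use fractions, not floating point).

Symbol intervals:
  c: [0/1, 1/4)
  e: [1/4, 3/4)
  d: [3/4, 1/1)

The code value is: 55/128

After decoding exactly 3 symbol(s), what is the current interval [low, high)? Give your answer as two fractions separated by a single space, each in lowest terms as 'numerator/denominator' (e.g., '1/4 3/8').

Answer: 3/8 7/16

Derivation:
Step 1: interval [0/1, 1/1), width = 1/1 - 0/1 = 1/1
  'c': [0/1 + 1/1*0/1, 0/1 + 1/1*1/4) = [0/1, 1/4)
  'e': [0/1 + 1/1*1/4, 0/1 + 1/1*3/4) = [1/4, 3/4) <- contains code 55/128
  'd': [0/1 + 1/1*3/4, 0/1 + 1/1*1/1) = [3/4, 1/1)
  emit 'e', narrow to [1/4, 3/4)
Step 2: interval [1/4, 3/4), width = 3/4 - 1/4 = 1/2
  'c': [1/4 + 1/2*0/1, 1/4 + 1/2*1/4) = [1/4, 3/8)
  'e': [1/4 + 1/2*1/4, 1/4 + 1/2*3/4) = [3/8, 5/8) <- contains code 55/128
  'd': [1/4 + 1/2*3/4, 1/4 + 1/2*1/1) = [5/8, 3/4)
  emit 'e', narrow to [3/8, 5/8)
Step 3: interval [3/8, 5/8), width = 5/8 - 3/8 = 1/4
  'c': [3/8 + 1/4*0/1, 3/8 + 1/4*1/4) = [3/8, 7/16) <- contains code 55/128
  'e': [3/8 + 1/4*1/4, 3/8 + 1/4*3/4) = [7/16, 9/16)
  'd': [3/8 + 1/4*3/4, 3/8 + 1/4*1/1) = [9/16, 5/8)
  emit 'c', narrow to [3/8, 7/16)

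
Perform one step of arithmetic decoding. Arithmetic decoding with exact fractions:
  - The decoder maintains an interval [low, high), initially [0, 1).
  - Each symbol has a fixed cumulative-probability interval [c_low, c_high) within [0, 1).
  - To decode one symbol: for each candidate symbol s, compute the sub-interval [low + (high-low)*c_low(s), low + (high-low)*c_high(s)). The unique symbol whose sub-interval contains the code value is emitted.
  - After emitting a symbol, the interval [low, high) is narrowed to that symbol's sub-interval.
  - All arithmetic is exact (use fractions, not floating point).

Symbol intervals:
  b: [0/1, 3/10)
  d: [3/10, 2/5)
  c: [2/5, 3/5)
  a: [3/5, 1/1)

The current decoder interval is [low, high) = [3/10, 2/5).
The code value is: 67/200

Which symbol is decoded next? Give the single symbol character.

Interval width = high − low = 2/5 − 3/10 = 1/10
Scaled code = (code − low) / width = (67/200 − 3/10) / 1/10 = 7/20
  b: [0/1, 3/10) 
  d: [3/10, 2/5) ← scaled code falls here ✓
  c: [2/5, 3/5) 
  a: [3/5, 1/1) 

Answer: d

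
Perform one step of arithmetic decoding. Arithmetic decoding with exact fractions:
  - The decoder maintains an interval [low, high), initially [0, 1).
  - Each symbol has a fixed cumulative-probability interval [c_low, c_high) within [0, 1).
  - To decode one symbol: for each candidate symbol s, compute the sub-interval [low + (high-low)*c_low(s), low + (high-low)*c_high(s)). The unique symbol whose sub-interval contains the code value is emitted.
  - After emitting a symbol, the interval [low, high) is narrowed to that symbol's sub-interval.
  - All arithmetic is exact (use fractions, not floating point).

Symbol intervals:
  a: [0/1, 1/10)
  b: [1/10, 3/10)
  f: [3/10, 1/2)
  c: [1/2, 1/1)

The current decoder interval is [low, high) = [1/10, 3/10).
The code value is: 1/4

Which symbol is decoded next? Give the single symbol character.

Answer: c

Derivation:
Interval width = high − low = 3/10 − 1/10 = 1/5
Scaled code = (code − low) / width = (1/4 − 1/10) / 1/5 = 3/4
  a: [0/1, 1/10) 
  b: [1/10, 3/10) 
  f: [3/10, 1/2) 
  c: [1/2, 1/1) ← scaled code falls here ✓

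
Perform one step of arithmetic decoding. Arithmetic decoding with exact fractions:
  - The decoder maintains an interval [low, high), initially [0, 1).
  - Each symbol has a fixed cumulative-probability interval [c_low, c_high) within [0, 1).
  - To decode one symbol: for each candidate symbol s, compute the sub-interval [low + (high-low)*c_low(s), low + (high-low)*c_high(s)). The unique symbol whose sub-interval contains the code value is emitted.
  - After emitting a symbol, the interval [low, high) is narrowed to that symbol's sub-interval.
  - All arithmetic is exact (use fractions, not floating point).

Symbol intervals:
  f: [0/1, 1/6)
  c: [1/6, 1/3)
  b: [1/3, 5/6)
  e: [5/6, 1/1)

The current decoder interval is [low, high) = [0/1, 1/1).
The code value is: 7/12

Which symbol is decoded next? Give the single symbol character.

Answer: b

Derivation:
Interval width = high − low = 1/1 − 0/1 = 1/1
Scaled code = (code − low) / width = (7/12 − 0/1) / 1/1 = 7/12
  f: [0/1, 1/6) 
  c: [1/6, 1/3) 
  b: [1/3, 5/6) ← scaled code falls here ✓
  e: [5/6, 1/1) 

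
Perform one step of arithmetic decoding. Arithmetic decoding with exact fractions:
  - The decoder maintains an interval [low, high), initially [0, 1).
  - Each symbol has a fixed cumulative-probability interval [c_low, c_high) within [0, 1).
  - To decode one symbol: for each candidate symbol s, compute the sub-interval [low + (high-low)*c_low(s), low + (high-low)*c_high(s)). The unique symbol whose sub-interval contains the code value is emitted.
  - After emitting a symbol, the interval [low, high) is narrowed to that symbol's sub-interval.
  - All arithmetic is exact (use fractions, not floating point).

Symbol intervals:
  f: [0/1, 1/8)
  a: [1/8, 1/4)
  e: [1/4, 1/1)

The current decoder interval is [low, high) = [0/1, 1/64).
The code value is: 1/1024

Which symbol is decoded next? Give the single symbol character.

Answer: f

Derivation:
Interval width = high − low = 1/64 − 0/1 = 1/64
Scaled code = (code − low) / width = (1/1024 − 0/1) / 1/64 = 1/16
  f: [0/1, 1/8) ← scaled code falls here ✓
  a: [1/8, 1/4) 
  e: [1/4, 1/1) 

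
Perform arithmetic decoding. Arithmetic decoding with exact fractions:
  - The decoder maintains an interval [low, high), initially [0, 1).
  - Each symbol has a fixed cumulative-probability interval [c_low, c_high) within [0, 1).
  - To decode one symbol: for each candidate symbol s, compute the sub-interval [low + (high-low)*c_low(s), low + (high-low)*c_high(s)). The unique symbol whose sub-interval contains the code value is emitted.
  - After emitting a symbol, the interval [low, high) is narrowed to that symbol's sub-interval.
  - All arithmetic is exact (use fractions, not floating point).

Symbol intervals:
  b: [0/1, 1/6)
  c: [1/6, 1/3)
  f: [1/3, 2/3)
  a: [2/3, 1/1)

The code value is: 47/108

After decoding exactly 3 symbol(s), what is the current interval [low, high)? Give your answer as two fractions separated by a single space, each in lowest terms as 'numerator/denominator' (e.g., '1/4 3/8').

Answer: 23/54 4/9

Derivation:
Step 1: interval [0/1, 1/1), width = 1/1 - 0/1 = 1/1
  'b': [0/1 + 1/1*0/1, 0/1 + 1/1*1/6) = [0/1, 1/6)
  'c': [0/1 + 1/1*1/6, 0/1 + 1/1*1/3) = [1/6, 1/3)
  'f': [0/1 + 1/1*1/3, 0/1 + 1/1*2/3) = [1/3, 2/3) <- contains code 47/108
  'a': [0/1 + 1/1*2/3, 0/1 + 1/1*1/1) = [2/3, 1/1)
  emit 'f', narrow to [1/3, 2/3)
Step 2: interval [1/3, 2/3), width = 2/3 - 1/3 = 1/3
  'b': [1/3 + 1/3*0/1, 1/3 + 1/3*1/6) = [1/3, 7/18)
  'c': [1/3 + 1/3*1/6, 1/3 + 1/3*1/3) = [7/18, 4/9) <- contains code 47/108
  'f': [1/3 + 1/3*1/3, 1/3 + 1/3*2/3) = [4/9, 5/9)
  'a': [1/3 + 1/3*2/3, 1/3 + 1/3*1/1) = [5/9, 2/3)
  emit 'c', narrow to [7/18, 4/9)
Step 3: interval [7/18, 4/9), width = 4/9 - 7/18 = 1/18
  'b': [7/18 + 1/18*0/1, 7/18 + 1/18*1/6) = [7/18, 43/108)
  'c': [7/18 + 1/18*1/6, 7/18 + 1/18*1/3) = [43/108, 11/27)
  'f': [7/18 + 1/18*1/3, 7/18 + 1/18*2/3) = [11/27, 23/54)
  'a': [7/18 + 1/18*2/3, 7/18 + 1/18*1/1) = [23/54, 4/9) <- contains code 47/108
  emit 'a', narrow to [23/54, 4/9)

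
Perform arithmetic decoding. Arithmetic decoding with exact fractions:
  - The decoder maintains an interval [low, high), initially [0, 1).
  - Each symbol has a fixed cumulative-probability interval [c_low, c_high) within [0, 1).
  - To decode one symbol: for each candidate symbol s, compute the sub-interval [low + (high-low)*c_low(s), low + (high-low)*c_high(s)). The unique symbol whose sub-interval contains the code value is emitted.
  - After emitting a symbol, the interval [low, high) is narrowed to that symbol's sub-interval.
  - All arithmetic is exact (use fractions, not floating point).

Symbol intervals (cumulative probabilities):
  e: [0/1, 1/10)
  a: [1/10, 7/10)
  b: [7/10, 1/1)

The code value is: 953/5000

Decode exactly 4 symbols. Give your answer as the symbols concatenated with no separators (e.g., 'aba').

Step 1: interval [0/1, 1/1), width = 1/1 - 0/1 = 1/1
  'e': [0/1 + 1/1*0/1, 0/1 + 1/1*1/10) = [0/1, 1/10)
  'a': [0/1 + 1/1*1/10, 0/1 + 1/1*7/10) = [1/10, 7/10) <- contains code 953/5000
  'b': [0/1 + 1/1*7/10, 0/1 + 1/1*1/1) = [7/10, 1/1)
  emit 'a', narrow to [1/10, 7/10)
Step 2: interval [1/10, 7/10), width = 7/10 - 1/10 = 3/5
  'e': [1/10 + 3/5*0/1, 1/10 + 3/5*1/10) = [1/10, 4/25)
  'a': [1/10 + 3/5*1/10, 1/10 + 3/5*7/10) = [4/25, 13/25) <- contains code 953/5000
  'b': [1/10 + 3/5*7/10, 1/10 + 3/5*1/1) = [13/25, 7/10)
  emit 'a', narrow to [4/25, 13/25)
Step 3: interval [4/25, 13/25), width = 13/25 - 4/25 = 9/25
  'e': [4/25 + 9/25*0/1, 4/25 + 9/25*1/10) = [4/25, 49/250) <- contains code 953/5000
  'a': [4/25 + 9/25*1/10, 4/25 + 9/25*7/10) = [49/250, 103/250)
  'b': [4/25 + 9/25*7/10, 4/25 + 9/25*1/1) = [103/250, 13/25)
  emit 'e', narrow to [4/25, 49/250)
Step 4: interval [4/25, 49/250), width = 49/250 - 4/25 = 9/250
  'e': [4/25 + 9/250*0/1, 4/25 + 9/250*1/10) = [4/25, 409/2500)
  'a': [4/25 + 9/250*1/10, 4/25 + 9/250*7/10) = [409/2500, 463/2500)
  'b': [4/25 + 9/250*7/10, 4/25 + 9/250*1/1) = [463/2500, 49/250) <- contains code 953/5000
  emit 'b', narrow to [463/2500, 49/250)

Answer: aaeb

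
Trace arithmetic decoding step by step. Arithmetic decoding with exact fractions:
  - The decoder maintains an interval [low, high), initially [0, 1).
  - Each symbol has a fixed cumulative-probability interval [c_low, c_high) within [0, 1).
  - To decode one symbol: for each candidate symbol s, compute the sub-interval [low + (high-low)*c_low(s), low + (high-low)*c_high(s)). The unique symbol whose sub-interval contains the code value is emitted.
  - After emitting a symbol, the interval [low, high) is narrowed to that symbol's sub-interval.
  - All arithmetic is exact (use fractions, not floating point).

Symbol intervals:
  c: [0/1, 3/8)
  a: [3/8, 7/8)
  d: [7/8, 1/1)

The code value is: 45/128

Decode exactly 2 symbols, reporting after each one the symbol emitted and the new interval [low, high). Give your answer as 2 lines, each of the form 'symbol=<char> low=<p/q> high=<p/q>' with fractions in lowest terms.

Answer: symbol=c low=0/1 high=3/8
symbol=d low=21/64 high=3/8

Derivation:
Step 1: interval [0/1, 1/1), width = 1/1 - 0/1 = 1/1
  'c': [0/1 + 1/1*0/1, 0/1 + 1/1*3/8) = [0/1, 3/8) <- contains code 45/128
  'a': [0/1 + 1/1*3/8, 0/1 + 1/1*7/8) = [3/8, 7/8)
  'd': [0/1 + 1/1*7/8, 0/1 + 1/1*1/1) = [7/8, 1/1)
  emit 'c', narrow to [0/1, 3/8)
Step 2: interval [0/1, 3/8), width = 3/8 - 0/1 = 3/8
  'c': [0/1 + 3/8*0/1, 0/1 + 3/8*3/8) = [0/1, 9/64)
  'a': [0/1 + 3/8*3/8, 0/1 + 3/8*7/8) = [9/64, 21/64)
  'd': [0/1 + 3/8*7/8, 0/1 + 3/8*1/1) = [21/64, 3/8) <- contains code 45/128
  emit 'd', narrow to [21/64, 3/8)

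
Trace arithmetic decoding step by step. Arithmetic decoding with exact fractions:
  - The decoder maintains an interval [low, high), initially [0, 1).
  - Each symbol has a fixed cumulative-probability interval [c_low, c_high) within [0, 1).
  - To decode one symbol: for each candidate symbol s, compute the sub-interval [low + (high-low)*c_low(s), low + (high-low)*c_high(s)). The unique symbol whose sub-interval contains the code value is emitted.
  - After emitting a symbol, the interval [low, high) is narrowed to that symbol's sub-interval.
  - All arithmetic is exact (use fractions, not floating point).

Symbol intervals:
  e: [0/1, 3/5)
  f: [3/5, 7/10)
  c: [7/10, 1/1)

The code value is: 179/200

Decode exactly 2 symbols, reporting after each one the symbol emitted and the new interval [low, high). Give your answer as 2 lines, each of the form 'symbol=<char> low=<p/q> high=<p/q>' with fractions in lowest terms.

Step 1: interval [0/1, 1/1), width = 1/1 - 0/1 = 1/1
  'e': [0/1 + 1/1*0/1, 0/1 + 1/1*3/5) = [0/1, 3/5)
  'f': [0/1 + 1/1*3/5, 0/1 + 1/1*7/10) = [3/5, 7/10)
  'c': [0/1 + 1/1*7/10, 0/1 + 1/1*1/1) = [7/10, 1/1) <- contains code 179/200
  emit 'c', narrow to [7/10, 1/1)
Step 2: interval [7/10, 1/1), width = 1/1 - 7/10 = 3/10
  'e': [7/10 + 3/10*0/1, 7/10 + 3/10*3/5) = [7/10, 22/25)
  'f': [7/10 + 3/10*3/5, 7/10 + 3/10*7/10) = [22/25, 91/100) <- contains code 179/200
  'c': [7/10 + 3/10*7/10, 7/10 + 3/10*1/1) = [91/100, 1/1)
  emit 'f', narrow to [22/25, 91/100)

Answer: symbol=c low=7/10 high=1/1
symbol=f low=22/25 high=91/100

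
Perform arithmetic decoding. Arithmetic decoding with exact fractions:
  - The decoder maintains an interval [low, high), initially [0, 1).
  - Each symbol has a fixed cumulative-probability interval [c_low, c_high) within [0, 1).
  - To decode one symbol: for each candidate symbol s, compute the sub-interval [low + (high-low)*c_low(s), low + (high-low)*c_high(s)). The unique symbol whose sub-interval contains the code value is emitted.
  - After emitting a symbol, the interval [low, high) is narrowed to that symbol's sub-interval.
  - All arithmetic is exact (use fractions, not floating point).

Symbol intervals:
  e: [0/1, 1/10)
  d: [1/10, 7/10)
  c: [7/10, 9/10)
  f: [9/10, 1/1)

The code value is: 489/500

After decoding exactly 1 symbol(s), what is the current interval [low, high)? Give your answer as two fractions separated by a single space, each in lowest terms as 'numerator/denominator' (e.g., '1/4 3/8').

Step 1: interval [0/1, 1/1), width = 1/1 - 0/1 = 1/1
  'e': [0/1 + 1/1*0/1, 0/1 + 1/1*1/10) = [0/1, 1/10)
  'd': [0/1 + 1/1*1/10, 0/1 + 1/1*7/10) = [1/10, 7/10)
  'c': [0/1 + 1/1*7/10, 0/1 + 1/1*9/10) = [7/10, 9/10)
  'f': [0/1 + 1/1*9/10, 0/1 + 1/1*1/1) = [9/10, 1/1) <- contains code 489/500
  emit 'f', narrow to [9/10, 1/1)

Answer: 9/10 1/1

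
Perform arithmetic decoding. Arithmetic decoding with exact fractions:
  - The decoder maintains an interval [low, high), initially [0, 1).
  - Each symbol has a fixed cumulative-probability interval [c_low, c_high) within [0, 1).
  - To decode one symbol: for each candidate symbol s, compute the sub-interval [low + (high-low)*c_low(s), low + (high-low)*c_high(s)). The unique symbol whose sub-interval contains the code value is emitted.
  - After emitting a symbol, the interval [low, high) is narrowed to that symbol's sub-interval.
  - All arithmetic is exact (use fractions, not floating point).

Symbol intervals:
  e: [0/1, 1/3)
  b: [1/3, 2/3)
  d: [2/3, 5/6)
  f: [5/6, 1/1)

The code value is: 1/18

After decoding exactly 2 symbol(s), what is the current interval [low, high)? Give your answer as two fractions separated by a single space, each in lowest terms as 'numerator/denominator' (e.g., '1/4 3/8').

Answer: 0/1 1/9

Derivation:
Step 1: interval [0/1, 1/1), width = 1/1 - 0/1 = 1/1
  'e': [0/1 + 1/1*0/1, 0/1 + 1/1*1/3) = [0/1, 1/3) <- contains code 1/18
  'b': [0/1 + 1/1*1/3, 0/1 + 1/1*2/3) = [1/3, 2/3)
  'd': [0/1 + 1/1*2/3, 0/1 + 1/1*5/6) = [2/3, 5/6)
  'f': [0/1 + 1/1*5/6, 0/1 + 1/1*1/1) = [5/6, 1/1)
  emit 'e', narrow to [0/1, 1/3)
Step 2: interval [0/1, 1/3), width = 1/3 - 0/1 = 1/3
  'e': [0/1 + 1/3*0/1, 0/1 + 1/3*1/3) = [0/1, 1/9) <- contains code 1/18
  'b': [0/1 + 1/3*1/3, 0/1 + 1/3*2/3) = [1/9, 2/9)
  'd': [0/1 + 1/3*2/3, 0/1 + 1/3*5/6) = [2/9, 5/18)
  'f': [0/1 + 1/3*5/6, 0/1 + 1/3*1/1) = [5/18, 1/3)
  emit 'e', narrow to [0/1, 1/9)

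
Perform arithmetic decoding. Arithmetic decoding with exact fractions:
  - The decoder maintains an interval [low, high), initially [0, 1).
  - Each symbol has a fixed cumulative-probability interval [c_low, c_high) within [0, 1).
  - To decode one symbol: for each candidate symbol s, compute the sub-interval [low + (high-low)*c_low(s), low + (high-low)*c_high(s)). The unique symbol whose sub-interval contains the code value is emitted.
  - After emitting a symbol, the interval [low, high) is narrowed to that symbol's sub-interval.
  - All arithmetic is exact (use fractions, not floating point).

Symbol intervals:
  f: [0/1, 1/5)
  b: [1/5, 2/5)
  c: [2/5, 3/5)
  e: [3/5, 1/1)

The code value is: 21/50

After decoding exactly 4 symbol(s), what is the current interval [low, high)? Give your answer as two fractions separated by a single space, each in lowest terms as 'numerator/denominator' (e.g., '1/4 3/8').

Answer: 262/625 263/625

Derivation:
Step 1: interval [0/1, 1/1), width = 1/1 - 0/1 = 1/1
  'f': [0/1 + 1/1*0/1, 0/1 + 1/1*1/5) = [0/1, 1/5)
  'b': [0/1 + 1/1*1/5, 0/1 + 1/1*2/5) = [1/5, 2/5)
  'c': [0/1 + 1/1*2/5, 0/1 + 1/1*3/5) = [2/5, 3/5) <- contains code 21/50
  'e': [0/1 + 1/1*3/5, 0/1 + 1/1*1/1) = [3/5, 1/1)
  emit 'c', narrow to [2/5, 3/5)
Step 2: interval [2/5, 3/5), width = 3/5 - 2/5 = 1/5
  'f': [2/5 + 1/5*0/1, 2/5 + 1/5*1/5) = [2/5, 11/25) <- contains code 21/50
  'b': [2/5 + 1/5*1/5, 2/5 + 1/5*2/5) = [11/25, 12/25)
  'c': [2/5 + 1/5*2/5, 2/5 + 1/5*3/5) = [12/25, 13/25)
  'e': [2/5 + 1/5*3/5, 2/5 + 1/5*1/1) = [13/25, 3/5)
  emit 'f', narrow to [2/5, 11/25)
Step 3: interval [2/5, 11/25), width = 11/25 - 2/5 = 1/25
  'f': [2/5 + 1/25*0/1, 2/5 + 1/25*1/5) = [2/5, 51/125)
  'b': [2/5 + 1/25*1/5, 2/5 + 1/25*2/5) = [51/125, 52/125)
  'c': [2/5 + 1/25*2/5, 2/5 + 1/25*3/5) = [52/125, 53/125) <- contains code 21/50
  'e': [2/5 + 1/25*3/5, 2/5 + 1/25*1/1) = [53/125, 11/25)
  emit 'c', narrow to [52/125, 53/125)
Step 4: interval [52/125, 53/125), width = 53/125 - 52/125 = 1/125
  'f': [52/125 + 1/125*0/1, 52/125 + 1/125*1/5) = [52/125, 261/625)
  'b': [52/125 + 1/125*1/5, 52/125 + 1/125*2/5) = [261/625, 262/625)
  'c': [52/125 + 1/125*2/5, 52/125 + 1/125*3/5) = [262/625, 263/625) <- contains code 21/50
  'e': [52/125 + 1/125*3/5, 52/125 + 1/125*1/1) = [263/625, 53/125)
  emit 'c', narrow to [262/625, 263/625)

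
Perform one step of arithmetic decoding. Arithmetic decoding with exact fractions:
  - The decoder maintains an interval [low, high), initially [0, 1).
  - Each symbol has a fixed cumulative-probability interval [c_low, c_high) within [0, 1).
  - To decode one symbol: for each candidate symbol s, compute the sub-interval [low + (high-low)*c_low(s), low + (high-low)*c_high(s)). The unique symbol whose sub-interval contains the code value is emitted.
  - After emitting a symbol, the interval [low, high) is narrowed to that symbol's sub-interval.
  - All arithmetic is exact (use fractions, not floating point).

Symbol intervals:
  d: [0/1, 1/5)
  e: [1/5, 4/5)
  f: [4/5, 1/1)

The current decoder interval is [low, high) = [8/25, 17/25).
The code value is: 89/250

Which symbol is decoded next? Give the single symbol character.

Answer: d

Derivation:
Interval width = high − low = 17/25 − 8/25 = 9/25
Scaled code = (code − low) / width = (89/250 − 8/25) / 9/25 = 1/10
  d: [0/1, 1/5) ← scaled code falls here ✓
  e: [1/5, 4/5) 
  f: [4/5, 1/1) 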